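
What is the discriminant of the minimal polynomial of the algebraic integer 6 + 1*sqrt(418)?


The element 6 + 1*sqrt(418) has minimal polynomial:
x^2 - 12*x - 382
Discriminant = (-12)^2 - 4*(-382)
= 144 + 1528
= 1672

1672


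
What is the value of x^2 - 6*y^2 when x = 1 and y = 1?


x^2 - d*y^2
= 1^2 - 6*1^2
= 1 - 6
= -5

-5


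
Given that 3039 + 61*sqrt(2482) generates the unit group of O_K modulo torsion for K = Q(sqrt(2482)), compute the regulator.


epsilon = 3039 + 61*sqrt(2482)
= 6078.0002
R = ln(6078.0002)
= 8.7124

8.7124


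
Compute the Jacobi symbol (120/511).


Compute (120/511) via quadratic reciprocity:
  pull out 2: (2/511) = +1  (since 511 mod 8 = 7)
  pull out 2: (2/511) = +1  (since 511 mod 8 = 7)
  pull out 2: (2/511) = +1  (since 511 mod 8 = 7)
  reciprocity: (15/511) -> -(511/15)
  reduce: (1/15)
  (1/15) = 1
Product of signs = -1

-1


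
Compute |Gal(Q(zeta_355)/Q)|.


|Gal(Q(zeta_355)/Q)| = phi(355)
= 280

280


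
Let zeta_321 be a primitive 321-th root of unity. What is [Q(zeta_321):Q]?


The degree equals Euler's totient phi(321).
321 = 3 * 107
phi(321) = 212

212


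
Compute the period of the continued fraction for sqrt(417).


Run the CF algorithm for sqrt(417).
a_0 = floor(sqrt(417)) = 20; set m_0=0, q_0=1.
Recurrence: m' = q*a - m,  q' = (d - m'^2)/q,  a' = floor((a_0 + m')/q').
  step 1: m=20, q=17, a=2
  step 2: m=14, q=13, a=2
  step 3: m=12, q=21, a=1
  step 4: m=9, q=16, a=1
  step 5: m=7, q=23, a=1
  step 6: m=16, q=7, a=5
  step 7: m=19, q=8, a=4
  step 8: m=13, q=31, a=1
  step 9: m=18, q=3, a=12
  step 10: m=18, q=31, a=1
  step 11: m=13, q=8, a=4
  step 12: m=19, q=7, a=5
  step 13: m=16, q=23, a=1
  step 14: m=7, q=16, a=1
  step 15: m=9, q=21, a=1
  step 16: m=12, q=13, a=2
  step 17: m=14, q=17, a=2
  step 18: m=20, q=1, a=40
a_18 = 2*a_0 = 40, so the period closes here.
sqrt(417) = [20; 2, 2, 1, 1, 1, 5, 4, 1, 12, 1, 4, 5, 1, 1, 1, 2, 2, 40]
Period length = 18

18


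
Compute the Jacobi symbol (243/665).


Compute (243/665) via quadratic reciprocity:
  reciprocity: (243/665) -> +(665/243)
  reduce: (179/243)
  reciprocity: (179/243) -> -(243/179)
  reduce: (64/179)
  pull out 2: (2/179) = -1  (since 179 mod 8 = 3)
  pull out 2: (2/179) = -1  (since 179 mod 8 = 3)
  pull out 2: (2/179) = -1  (since 179 mod 8 = 3)
  pull out 2: (2/179) = -1  (since 179 mod 8 = 3)
  pull out 2: (2/179) = -1  (since 179 mod 8 = 3)
  pull out 2: (2/179) = -1  (since 179 mod 8 = 3)
  (1/179) = 1
Product of signs = -1

-1


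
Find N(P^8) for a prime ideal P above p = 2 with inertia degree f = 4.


N(P^a) = p^(a*f)
= 2^(8*4)
= 2^32
= 4294967296

4294967296


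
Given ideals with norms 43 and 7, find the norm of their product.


N(IJ) = N(I) * N(J)
= 43 * 7
= 301

301


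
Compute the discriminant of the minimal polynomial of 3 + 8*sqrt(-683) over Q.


The element 3 + 8*sqrt(-683) has minimal polynomial:
x^2 - 6*x + 43721
Discriminant = (-6)^2 - 4*(43721)
= 36 - 174884
= -174848

-174848


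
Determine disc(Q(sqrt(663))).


For K = Q(sqrt(d)) with d squarefree: disc(K) = d if d = 1 mod 4, and disc(K) = 4d if d = 2 or 3 mod 4.
Here d = 663, and d mod 4 = 3.
d = 3 mod 4, not 1 (O_K = Z[sqrt(d)]), so disc(K) = 4d = 4 * (663) = 2652

2652


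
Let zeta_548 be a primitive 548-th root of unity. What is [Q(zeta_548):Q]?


The degree equals Euler's totient phi(548).
548 = 2^2 * 137
phi(548) = 272

272


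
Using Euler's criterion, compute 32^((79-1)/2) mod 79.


p = 79 is prime and the exponent is (p-1)/2 = 39, so by Euler's criterion 32^39 = (32/79) = +1 or -1 mod 79.
Compute by square-and-multiply:
  39 = 32 + 4 + 2 + 1 (binary 100111)
  Repeated squaring mod 79: 32^1 = 32, 32^2 = 76, 32^4 = 9, 32^8 = 2, 32^16 = 4, 32^32 = 16
  32^39 = 32^32 * 32^4 * 32^2 * 32^1 = 16 * 9 * 76 * 32 mod 79
    16 * 9 = 144 = 65 mod 79
    65 * 76 = 4940 = 42 mod 79
    42 * 32 = 1344 = 1 mod 79
  32^39 = 1 mod 79
Result 1: 32 is a quadratic residue mod 79.
32^39 mod 79 = 1

1


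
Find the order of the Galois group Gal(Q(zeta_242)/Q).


|Gal(Q(zeta_242)/Q)| = phi(242)
= 110

110


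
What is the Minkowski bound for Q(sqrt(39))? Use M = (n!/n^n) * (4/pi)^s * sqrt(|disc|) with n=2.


d = 39, d mod 4 = 3, so disc(K) = 4d = 156; |disc(K)| = 156
Real quadratic field, so n = 2, s = r2 = 0, r1 = 2
M = (n!/n^n) * (4/pi)^s * sqrt(|disc(K)|) = (2!/2^2) * (4/pi)^0 * sqrt(156)
= 0.5 * 1.000000 * 12.489996
= 6.2450

6.2450


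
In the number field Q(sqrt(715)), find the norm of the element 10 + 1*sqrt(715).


N(a + b*sqrt(d)) = a^2 - d*b^2
= (10)^2 - (715)*(1)^2
= 100 - 715
= -615

-615


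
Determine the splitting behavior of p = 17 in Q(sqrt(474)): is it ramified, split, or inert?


K = Q(sqrt(474)). Since d mod 4 = 2, disc(K) = 1896.
Check p | disc: 1896 mod 17 = 9.
p does not divide disc. Compute Legendre symbol (d/p):
15^((17-1)/2) mod 17 = 1
(d/p) = 1, so p splits: (p) = P*P' with e=1, f=1, g=2.
Therefore p is split.

split


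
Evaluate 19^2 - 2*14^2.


x^2 - d*y^2
= 19^2 - 2*14^2
= 361 - 392
= -31

-31


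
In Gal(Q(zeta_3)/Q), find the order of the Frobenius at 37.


The Frobenius at p in Gal(Q(zeta_n)/Q) = (Z/nZ)* is the class of p, so its order is ord_3(37), the smallest k >= 1 with 37^k = 1 mod 3.
n = 3 = 3, phi(3) = 2; the order divides phi(n).
Divisors of 2: 1, 2
Repeated squaring mod 3: 37^1 = 1, 37^2 = 1
Test divisors in increasing order:
  k=1: 37^1 = 1 mod 3  <- first divisor giving 1
Order = 1

1


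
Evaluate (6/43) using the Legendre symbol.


p = 43 is prime, so compute (6/43) with the reciprocity algorithm (Jacobi-symbol steps: pull out 2s via (2/n), flip via reciprocity, reduce):
  pull out 2: (2/43) = -1  (since 43 mod 8 = 3)
  reciprocity: (3/43) -> -(43/3)
  reduce: (1/3)
  (1/3) = 1
Product of signs = 1
(6/43) = 1

1


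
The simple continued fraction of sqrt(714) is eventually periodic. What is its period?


Run the CF algorithm for sqrt(714).
a_0 = floor(sqrt(714)) = 26; set m_0=0, q_0=1.
Recurrence: m' = q*a - m,  q' = (d - m'^2)/q,  a' = floor((a_0 + m')/q').
  step 1: m=26, q=38, a=1
  step 2: m=12, q=15, a=2
  step 3: m=18, q=26, a=1
  step 4: m=8, q=25, a=1
  step 5: m=17, q=17, a=2
  step 6: m=17, q=25, a=1
  step 7: m=8, q=26, a=1
  step 8: m=18, q=15, a=2
  step 9: m=12, q=38, a=1
  step 10: m=26, q=1, a=52
a_10 = 2*a_0 = 52, so the period closes here.
sqrt(714) = [26; 1, 2, 1, 1, 2, 1, 1, 2, 1, 52]
Period length = 10

10


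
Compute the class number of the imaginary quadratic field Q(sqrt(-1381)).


K = Q(sqrt(-1381)). d mod 4 = 3, so D = disc(K) = 4d = -5524
h(K) equals the number of primitive reduced positive-definite forms (a, b, c) = a*x^2 + b*x*y + c*y^2 with b^2 - 4ac = D,
where reduced means |b| <= a <= c, with b >= 0 whenever |b| = a or a = c, and primitive means gcd(a, b, c) = 1.
Reduced forces 3a^2 <= |D| = 5524, so 1 <= a <= 42; b must have the parity of D, and c = (b^2 - D)/(4a) must be an integer >= a.
Enumerate a = 1..42, b in [-a, a]:
  a=1: (1, 0, 1381)  [1]
  a=2: (2, 2, 691)  [1]
  a=3..4: none
  a=5: (5, -4, 277), (5, 4, 277)  [2]
  a=6..9: none
  a=10: (10, -6, 139), (10, 6, 139)  [2]
  a=11: (11, -8, 127), (11, 8, 127)  [2]
  a=12: none
  a=13: (13, -12, 109), (13, 12, 109)  [2]
  a=14..16: none
  a=17: (17, -16, 85), (17, 16, 85)  [2]
  a=18: none
  a=19: (19, -10, 74), (19, 10, 74)  [2]
  a=20..21: none
  a=22: (22, -14, 65), (22, 14, 65)  [2]
  a=23..24: none
  a=25: (25, -24, 61), (25, 24, 61)  [2]
  a=26: (26, -14, 55), (26, 14, 55)  [2]
  a=27..30: none
  a=31: (31, -26, 50), (31, 26, 50)  [2]
  a=32..33: none
  a=34: (34, -18, 43), (34, 18, 43)  [2]
  a=35..36: none
  a=37: (37, -10, 38), (37, 10, 38)  [2]
  a=38..42: none
Total reduced forms: 1 + 1 + 2 + 2 + 2 + 2 + 2 + 2 + 2 + 2 + 2 + 2 + 2 + 2 = 26
h = 26

26


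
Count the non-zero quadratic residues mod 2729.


For prime p, the number of non-zero quadratic residues is (p-1)/2.
= (2729-1)/2
= 1364

1364


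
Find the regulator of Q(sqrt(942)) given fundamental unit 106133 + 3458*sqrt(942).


epsilon = 106133 + 3458*sqrt(942)
= 212266.0000
R = ln(212266.0000)
= 12.2656

12.2656


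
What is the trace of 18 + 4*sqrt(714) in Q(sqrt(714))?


Tr(a + b*sqrt(d)) = (a + b*sqrt(d)) + (a - b*sqrt(d)) = 2a
= 2 * (18)
= 36

36


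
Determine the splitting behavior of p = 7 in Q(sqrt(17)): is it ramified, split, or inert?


K = Q(sqrt(17)). Since d mod 4 = 1, disc(K) = 17.
Check p | disc: 17 mod 7 = 3.
p does not divide disc. Compute Legendre symbol (d/p):
3^((7-1)/2) mod 7 = -1
(d/p) = -1, so p is inert: (p) stays prime with e=1, f=2, g=1.
Therefore p is inert.

inert


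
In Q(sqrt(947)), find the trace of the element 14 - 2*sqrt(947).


Tr(a + b*sqrt(d)) = (a + b*sqrt(d)) + (a - b*sqrt(d)) = 2a
= 2 * (14)
= 28

28


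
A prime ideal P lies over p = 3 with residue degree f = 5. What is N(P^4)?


N(P^a) = p^(a*f)
= 3^(4*5)
= 3^20
= 3486784401

3486784401


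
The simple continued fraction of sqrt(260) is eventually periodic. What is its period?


Run the CF algorithm for sqrt(260).
a_0 = floor(sqrt(260)) = 16; set m_0=0, q_0=1.
Recurrence: m' = q*a - m,  q' = (d - m'^2)/q,  a' = floor((a_0 + m')/q').
  step 1: m=16, q=4, a=8
  step 2: m=16, q=1, a=32
a_2 = 2*a_0 = 32, so the period closes here.
sqrt(260) = [16; 8, 32]
Period length = 2

2


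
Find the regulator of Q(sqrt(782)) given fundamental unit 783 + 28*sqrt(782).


epsilon = 783 + 28*sqrt(782)
= 1565.9994
R = ln(1565.9994)
= 7.3563

7.3563


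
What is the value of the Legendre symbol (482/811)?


p = 811 is prime, so compute (482/811) with the reciprocity algorithm (Jacobi-symbol steps: pull out 2s via (2/n), flip via reciprocity, reduce):
  pull out 2: (2/811) = -1  (since 811 mod 8 = 3)
  reciprocity: (241/811) -> +(811/241)
  reduce: (88/241)
  pull out 2: (2/241) = +1  (since 241 mod 8 = 1)
  pull out 2: (2/241) = +1  (since 241 mod 8 = 1)
  pull out 2: (2/241) = +1  (since 241 mod 8 = 1)
  reciprocity: (11/241) -> +(241/11)
  reduce: (10/11)
  pull out 2: (2/11) = -1  (since 11 mod 8 = 3)
  reciprocity: (5/11) -> +(11/5)
  reduce: (1/5)
  (1/5) = 1
Product of signs = 1
(482/811) = 1

1


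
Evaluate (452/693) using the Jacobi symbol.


Compute (452/693) via quadratic reciprocity:
  pull out 2: (2/693) = -1  (since 693 mod 8 = 5)
  pull out 2: (2/693) = -1  (since 693 mod 8 = 5)
  reciprocity: (113/693) -> +(693/113)
  reduce: (15/113)
  reciprocity: (15/113) -> +(113/15)
  reduce: (8/15)
  pull out 2: (2/15) = +1  (since 15 mod 8 = 7)
  pull out 2: (2/15) = +1  (since 15 mod 8 = 7)
  pull out 2: (2/15) = +1  (since 15 mod 8 = 7)
  (1/15) = 1
Product of signs = 1

1


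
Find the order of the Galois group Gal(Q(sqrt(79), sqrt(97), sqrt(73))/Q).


The 3 square roots of distinct primes are multiplicatively independent over Q,
so [K:Q] = 2^3 and Gal(K/Q) is isomorphic to (Z/2Z)^3.
|Gal| = 2^3 = 8

8


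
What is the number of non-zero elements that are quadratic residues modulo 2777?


For prime p, the number of non-zero quadratic residues is (p-1)/2.
= (2777-1)/2
= 1388

1388


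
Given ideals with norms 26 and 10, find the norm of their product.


N(IJ) = N(I) * N(J)
= 26 * 10
= 260

260


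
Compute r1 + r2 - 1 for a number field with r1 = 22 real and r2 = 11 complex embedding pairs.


By Dirichlet's unit theorem:
rank = r1 + r2 - 1
= 22 + 11 - 1
= 32

32


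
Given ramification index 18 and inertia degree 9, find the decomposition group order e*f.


|D_P| = e * f
= 18 * 9
= 162

162


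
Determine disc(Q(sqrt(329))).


For K = Q(sqrt(d)) with d squarefree: disc(K) = d if d = 1 mod 4, and disc(K) = 4d if d = 2 or 3 mod 4.
Here d = 329, and d mod 4 = 1.
d = 1 mod 4 (O_K = Z[(1+sqrt(d))/2]), so disc(K) = d = 329

329


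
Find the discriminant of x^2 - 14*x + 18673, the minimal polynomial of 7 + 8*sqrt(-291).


The element 7 + 8*sqrt(-291) has minimal polynomial:
x^2 - 14*x + 18673
Discriminant = (-14)^2 - 4*(18673)
= 196 - 74692
= -74496

-74496


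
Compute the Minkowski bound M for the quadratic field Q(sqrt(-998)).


d = -998, d mod 4 = 2, so disc(K) = 4d = -3992; |disc(K)| = 3992
Imaginary quadratic field, so n = 2, s = r2 = 1, r1 = 0
M = (n!/n^n) * (4/pi)^s * sqrt(|disc(K)|) = (2!/2^2) * (4/pi)^1 * sqrt(3992)
= 0.5 * 1.273240 * 63.182276
= 40.2231

40.2231


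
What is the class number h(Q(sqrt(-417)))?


K = Q(sqrt(-417)). d mod 4 = 3, so D = disc(K) = 4d = -1668
h(K) equals the number of primitive reduced positive-definite forms (a, b, c) = a*x^2 + b*x*y + c*y^2 with b^2 - 4ac = D,
where reduced means |b| <= a <= c, with b >= 0 whenever |b| = a or a = c, and primitive means gcd(a, b, c) = 1.
Reduced forces 3a^2 <= |D| = 1668, so 1 <= a <= 23; b must have the parity of D, and c = (b^2 - D)/(4a) must be an integer >= a.
Enumerate a = 1..23, b in [-a, a]:
  a=1: (1, 0, 417)  [1]
  a=2: (2, 2, 209)  [1]
  a=3: (3, 0, 139)  [1]
  a=4..5: none
  a=6: (6, 6, 71)  [1]
  a=7..10: none
  a=11: (11, -2, 38), (11, 2, 38)  [2]
  a=12: none
  a=13: (13, -10, 34), (13, 10, 34)  [2]
  a=14..16: none
  a=17: (17, -10, 26), (17, 10, 26)  [2]
  a=18: none
  a=19: (19, -2, 22), (19, 2, 22)  [2]
  a=20..23: none
Total reduced forms: 1 + 1 + 1 + 1 + 2 + 2 + 2 + 2 = 12
h = 12

12


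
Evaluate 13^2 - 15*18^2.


x^2 - d*y^2
= 13^2 - 15*18^2
= 169 - 4860
= -4691

-4691


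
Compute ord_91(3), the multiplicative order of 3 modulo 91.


We want ord_91(3), the smallest k >= 1 with 3^k = 1 mod 91.
n = 91 = 7 * 13, phi(91) = 72; the order divides phi(n).
Divisors of 72: 1, 2, 3, 4, 6, 8, 9, 12, 18, 24, 36, 72
Repeated squaring mod 91: 3^1 = 3, 3^2 = 9, 3^4 = 81, 3^8 = 9, 3^16 = 81, 3^32 = 9, 3^64 = 81
Test divisors in increasing order:
  k=1: 3^1 = 3 mod 91
  k=2: 3^2 = 9 mod 91
  k=3: 3^3 = 9 * 3 = 27 mod 91
  k=4: 3^4 = 81 mod 91
  k=6: 3^6 = 81 * 9 = 1 mod 91  <- first divisor giving 1
Order = 6

6


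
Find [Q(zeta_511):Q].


The degree equals Euler's totient phi(511).
511 = 7 * 73
phi(511) = 432

432


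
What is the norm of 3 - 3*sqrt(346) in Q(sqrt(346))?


N(a + b*sqrt(d)) = a^2 - d*b^2
= (3)^2 - (346)*(-3)^2
= 9 - 3114
= -3105

-3105


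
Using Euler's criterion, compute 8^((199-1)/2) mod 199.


p = 199 is prime and the exponent is (p-1)/2 = 99, so by Euler's criterion 8^99 = (8/199) = +1 or -1 mod 199.
Compute by square-and-multiply:
  99 = 64 + 32 + 2 + 1 (binary 1100011)
  Repeated squaring mod 199: 8^1 = 8, 8^2 = 64, 8^4 = 116, 8^8 = 123, 8^16 = 5, 8^32 = 25, 8^64 = 28
  8^99 = 8^64 * 8^32 * 8^2 * 8^1 = 28 * 25 * 64 * 8 mod 199
    28 * 25 = 700 = 103 mod 199
    103 * 64 = 6592 = 25 mod 199
    25 * 8 = 200 = 1 mod 199
  8^99 = 1 mod 199
Result 1: 8 is a quadratic residue mod 199.
8^99 mod 199 = 1

1


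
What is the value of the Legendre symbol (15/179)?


p = 179 is prime, so compute (15/179) with the reciprocity algorithm (Jacobi-symbol steps: pull out 2s via (2/n), flip via reciprocity, reduce):
  reciprocity: (15/179) -> -(179/15)
  reduce: (14/15)
  pull out 2: (2/15) = +1  (since 15 mod 8 = 7)
  reciprocity: (7/15) -> -(15/7)
  reduce: (1/7)
  (1/7) = 1
Product of signs = 1
(15/179) = 1

1


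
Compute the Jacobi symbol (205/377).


Compute (205/377) via quadratic reciprocity:
  reciprocity: (205/377) -> +(377/205)
  reduce: (172/205)
  pull out 2: (2/205) = -1  (since 205 mod 8 = 5)
  pull out 2: (2/205) = -1  (since 205 mod 8 = 5)
  reciprocity: (43/205) -> +(205/43)
  reduce: (33/43)
  reciprocity: (33/43) -> +(43/33)
  reduce: (10/33)
  pull out 2: (2/33) = +1  (since 33 mod 8 = 1)
  reciprocity: (5/33) -> +(33/5)
  reduce: (3/5)
  reciprocity: (3/5) -> +(5/3)
  reduce: (2/3)
  pull out 2: (2/3) = -1  (since 3 mod 8 = 3)
  (1/3) = 1
Product of signs = -1

-1


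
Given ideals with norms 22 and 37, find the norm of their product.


N(IJ) = N(I) * N(J)
= 22 * 37
= 814

814


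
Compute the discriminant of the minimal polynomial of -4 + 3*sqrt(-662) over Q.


The element -4 + 3*sqrt(-662) has minimal polynomial:
x^2 + 8*x + 5974
Discriminant = (8)^2 - 4*(5974)
= 64 - 23896
= -23832

-23832


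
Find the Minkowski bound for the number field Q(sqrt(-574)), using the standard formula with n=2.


d = -574, d mod 4 = 2, so disc(K) = 4d = -2296; |disc(K)| = 2296
Imaginary quadratic field, so n = 2, s = r2 = 1, r1 = 0
M = (n!/n^n) * (4/pi)^s * sqrt(|disc(K)|) = (2!/2^2) * (4/pi)^1 * sqrt(2296)
= 0.5 * 1.273240 * 47.916594
= 30.5047

30.5047


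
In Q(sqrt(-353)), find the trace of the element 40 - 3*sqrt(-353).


Tr(a + b*sqrt(d)) = (a + b*sqrt(d)) + (a - b*sqrt(d)) = 2a
= 2 * (40)
= 80

80


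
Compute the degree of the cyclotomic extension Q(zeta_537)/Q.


The degree equals Euler's totient phi(537).
537 = 3 * 179
phi(537) = 356

356


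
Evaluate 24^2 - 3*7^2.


x^2 - d*y^2
= 24^2 - 3*7^2
= 576 - 147
= 429

429


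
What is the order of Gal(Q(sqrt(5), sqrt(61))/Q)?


The 2 square roots of distinct primes are multiplicatively independent over Q,
so [K:Q] = 2^2 and Gal(K/Q) is isomorphic to (Z/2Z)^2.
|Gal| = 2^2 = 4

4


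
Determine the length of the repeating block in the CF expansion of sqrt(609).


Run the CF algorithm for sqrt(609).
a_0 = floor(sqrt(609)) = 24; set m_0=0, q_0=1.
Recurrence: m' = q*a - m,  q' = (d - m'^2)/q,  a' = floor((a_0 + m')/q').
  step 1: m=24, q=33, a=1
  step 2: m=9, q=16, a=2
  step 3: m=23, q=5, a=9
  step 4: m=22, q=25, a=1
  step 5: m=3, q=24, a=1
  step 6: m=21, q=7, a=6
  step 7: m=21, q=24, a=1
  step 8: m=3, q=25, a=1
  step 9: m=22, q=5, a=9
  step 10: m=23, q=16, a=2
  step 11: m=9, q=33, a=1
  step 12: m=24, q=1, a=48
a_12 = 2*a_0 = 48, so the period closes here.
sqrt(609) = [24; 1, 2, 9, 1, 1, 6, 1, 1, 9, 2, 1, 48]
Period length = 12

12


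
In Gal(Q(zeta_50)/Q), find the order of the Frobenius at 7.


The Frobenius at p in Gal(Q(zeta_n)/Q) = (Z/nZ)* is the class of p, so its order is ord_50(7), the smallest k >= 1 with 7^k = 1 mod 50.
n = 50 = 2 * 5^2, phi(50) = 20; the order divides phi(n).
Divisors of 20: 1, 2, 4, 5, 10, 20
Repeated squaring mod 50: 7^1 = 7, 7^2 = 49, 7^4 = 1, 7^8 = 1, 7^16 = 1
Test divisors in increasing order:
  k=1: 7^1 = 7 mod 50
  k=2: 7^2 = 49 mod 50
  k=4: 7^4 = 1 mod 50  <- first divisor giving 1
Order = 4

4


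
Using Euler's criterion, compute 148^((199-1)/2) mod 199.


p = 199 is prime and the exponent is (p-1)/2 = 99, so by Euler's criterion 148^99 = (148/199) = +1 or -1 mod 199.
Compute by square-and-multiply:
  99 = 64 + 32 + 2 + 1 (binary 1100011)
  Repeated squaring mod 199: 148^1 = 148, 148^2 = 14, 148^4 = 196, 148^8 = 9, 148^16 = 81, 148^32 = 193, 148^64 = 36
  148^99 = 148^64 * 148^32 * 148^2 * 148^1 = 36 * 193 * 14 * 148 mod 199
    36 * 193 = 6948 = 182 mod 199
    182 * 14 = 2548 = 160 mod 199
    160 * 148 = 23680 = 198 mod 199
  148^99 = 198 mod 199
Result 198 = p - 1 = -1 mod 199: 148 is a quadratic non-residue mod 199. As a residue in [0, p-1] the value is 198.
148^99 mod 199 = 198

198


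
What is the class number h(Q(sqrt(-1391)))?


K = Q(sqrt(-1391)). d mod 4 = 1, so D = disc(K) = d = -1391
h(K) equals the number of primitive reduced positive-definite forms (a, b, c) = a*x^2 + b*x*y + c*y^2 with b^2 - 4ac = D,
where reduced means |b| <= a <= c, with b >= 0 whenever |b| = a or a = c, and primitive means gcd(a, b, c) = 1.
Reduced forces 3a^2 <= |D| = 1391, so 1 <= a <= 21; b must have the parity of D, and c = (b^2 - D)/(4a) must be an integer >= a.
Enumerate a = 1..21, b in [-a, a]:
  a=1: (1, 1, 348)  [1]
  a=2: (2, -1, 174), (2, 1, 174)  [2]
  a=3: (3, -1, 116), (3, 1, 116)  [2]
  a=4: (4, -1, 87), (4, 1, 87)  [2]
  a=5: (5, -3, 70), (5, 3, 70)  [2]
  a=6: (6, -5, 59), (6, -1, 58), (6, 1, 58), (6, 5, 59)  [4]
  a=7: (7, -3, 50), (7, 3, 50)  [2]
  a=8: (8, -7, 45), (8, 7, 45)  [2]
  a=9: (9, -7, 40), (9, 7, 40)  [2]
  a=10: (10, -7, 36), (10, -3, 35), (10, 3, 35), (10, 7, 36)  [4]
  a=11: none
  a=12: (12, -7, 30), (12, -1, 29), (12, 1, 29), (12, 7, 30)  [4]
  a=13: (13, 13, 30)  [1]
  a=14: (14, -11, 27), (14, -3, 25), (14, 3, 25), (14, 11, 27)  [4]
  a=15: (15, -13, 26), (15, -7, 24), (15, 7, 24), (15, 13, 26)  [4]
  a=16: (16, -9, 23), (16, 9, 23)  [2]
  a=17: none
  a=18: (18, -11, 21), (18, -7, 20), (18, 7, 20), (18, 11, 21)  [4]
  a=19: none
  a=20: (20, -17, 21), (20, 17, 21)  [2]
  a=21: none
Total reduced forms: 1 + 2 + 2 + 2 + 2 + 4 + 2 + 2 + 2 + 4 + 4 + 1 + 4 + 4 + 2 + 4 + 2 = 44
h = 44

44


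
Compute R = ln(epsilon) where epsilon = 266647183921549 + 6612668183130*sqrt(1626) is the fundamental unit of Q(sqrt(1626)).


epsilon = 266647183921549 + 6612668183130*sqrt(1626)
= 5.3329e+14
R = ln(5.3329e+14)
= 33.9101

33.9101


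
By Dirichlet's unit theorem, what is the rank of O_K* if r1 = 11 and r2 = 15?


By Dirichlet's unit theorem:
rank = r1 + r2 - 1
= 11 + 15 - 1
= 25

25


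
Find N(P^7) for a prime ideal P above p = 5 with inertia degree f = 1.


N(P^a) = p^(a*f)
= 5^(7*1)
= 5^7
= 78125

78125


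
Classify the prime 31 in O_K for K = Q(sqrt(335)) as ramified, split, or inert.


K = Q(sqrt(335)). Since d mod 4 = 3, disc(K) = 1340.
Check p | disc: 1340 mod 31 = 7.
p does not divide disc. Compute Legendre symbol (d/p):
25^((31-1)/2) mod 31 = 1
(d/p) = 1, so p splits: (p) = P*P' with e=1, f=1, g=2.
Therefore p is split.

split


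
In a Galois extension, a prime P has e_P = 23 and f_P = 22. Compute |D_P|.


|D_P| = e * f
= 23 * 22
= 506

506


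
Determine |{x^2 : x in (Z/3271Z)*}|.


For prime p, the number of non-zero quadratic residues is (p-1)/2.
= (3271-1)/2
= 1635

1635


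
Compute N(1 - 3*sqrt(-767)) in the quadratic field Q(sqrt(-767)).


N(a + b*sqrt(d)) = a^2 - d*b^2
= (1)^2 - (-767)*(-3)^2
= 1 + 6903
= 6904

6904


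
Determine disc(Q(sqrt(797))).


For K = Q(sqrt(d)) with d squarefree: disc(K) = d if d = 1 mod 4, and disc(K) = 4d if d = 2 or 3 mod 4.
Here d = 797, and d mod 4 = 1.
d = 1 mod 4 (O_K = Z[(1+sqrt(d))/2]), so disc(K) = d = 797

797


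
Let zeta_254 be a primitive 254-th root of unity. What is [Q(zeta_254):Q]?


The degree equals Euler's totient phi(254).
254 = 2 * 127
phi(254) = 126

126


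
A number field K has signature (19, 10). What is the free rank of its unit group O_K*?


By Dirichlet's unit theorem:
rank = r1 + r2 - 1
= 19 + 10 - 1
= 28

28


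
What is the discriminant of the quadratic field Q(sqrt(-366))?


For K = Q(sqrt(d)) with d squarefree: disc(K) = d if d = 1 mod 4, and disc(K) = 4d if d = 2 or 3 mod 4.
Here d = -366, and d mod 4 = 2.
d = 2 mod 4, not 1 (O_K = Z[sqrt(d)]), so disc(K) = 4d = 4 * (-366) = -1464

-1464


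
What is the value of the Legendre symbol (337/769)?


p = 769 is prime, so compute (337/769) with the reciprocity algorithm (Jacobi-symbol steps: pull out 2s via (2/n), flip via reciprocity, reduce):
  reciprocity: (337/769) -> +(769/337)
  reduce: (95/337)
  reciprocity: (95/337) -> +(337/95)
  reduce: (52/95)
  pull out 2: (2/95) = +1  (since 95 mod 8 = 7)
  pull out 2: (2/95) = +1  (since 95 mod 8 = 7)
  reciprocity: (13/95) -> +(95/13)
  reduce: (4/13)
  pull out 2: (2/13) = -1  (since 13 mod 8 = 5)
  pull out 2: (2/13) = -1  (since 13 mod 8 = 5)
  (1/13) = 1
Product of signs = 1
(337/769) = 1

1


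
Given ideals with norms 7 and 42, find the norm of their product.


N(IJ) = N(I) * N(J)
= 7 * 42
= 294

294


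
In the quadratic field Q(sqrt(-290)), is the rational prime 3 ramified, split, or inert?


K = Q(sqrt(-290)). Since d mod 4 = 2, disc(K) = -1160.
Check p | disc: -1160 mod 3 = 1.
p does not divide disc. Compute Legendre symbol (d/p):
1^((3-1)/2) mod 3 = 1
(d/p) = 1, so p splits: (p) = P*P' with e=1, f=1, g=2.
Therefore p is split.

split


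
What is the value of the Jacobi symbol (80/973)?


Compute (80/973) via quadratic reciprocity:
  pull out 2: (2/973) = -1  (since 973 mod 8 = 5)
  pull out 2: (2/973) = -1  (since 973 mod 8 = 5)
  pull out 2: (2/973) = -1  (since 973 mod 8 = 5)
  pull out 2: (2/973) = -1  (since 973 mod 8 = 5)
  reciprocity: (5/973) -> +(973/5)
  reduce: (3/5)
  reciprocity: (3/5) -> +(5/3)
  reduce: (2/3)
  pull out 2: (2/3) = -1  (since 3 mod 8 = 3)
  (1/3) = 1
Product of signs = -1

-1


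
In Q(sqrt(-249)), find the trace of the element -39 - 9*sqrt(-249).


Tr(a + b*sqrt(d)) = (a + b*sqrt(d)) + (a - b*sqrt(d)) = 2a
= 2 * (-39)
= -78

-78


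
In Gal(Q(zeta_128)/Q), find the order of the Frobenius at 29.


The Frobenius at p in Gal(Q(zeta_n)/Q) = (Z/nZ)* is the class of p, so its order is ord_128(29), the smallest k >= 1 with 29^k = 1 mod 128.
n = 128 = 2^7, phi(128) = 64; the order divides phi(n).
Divisors of 64: 1, 2, 4, 8, 16, 32, 64
Repeated squaring mod 128: 29^1 = 29, 29^2 = 73, 29^4 = 81, 29^8 = 33, 29^16 = 65, 29^32 = 1, 29^64 = 1
Test divisors in increasing order:
  k=1: 29^1 = 29 mod 128
  k=2: 29^2 = 73 mod 128
  k=4: 29^4 = 81 mod 128
  k=8: 29^8 = 33 mod 128
  k=16: 29^16 = 65 mod 128
  k=32: 29^32 = 1 mod 128  <- first divisor giving 1
Order = 32

32


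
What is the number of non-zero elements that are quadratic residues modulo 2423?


For prime p, the number of non-zero quadratic residues is (p-1)/2.
= (2423-1)/2
= 1211

1211


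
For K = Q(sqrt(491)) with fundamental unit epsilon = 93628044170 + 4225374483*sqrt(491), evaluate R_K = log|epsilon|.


epsilon = 93628044170 + 4225374483*sqrt(491)
= 1.8726e+11
R = ln(1.8726e+11)
= 25.9557

25.9557


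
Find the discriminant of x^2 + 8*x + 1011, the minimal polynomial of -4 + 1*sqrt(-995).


The element -4 + 1*sqrt(-995) has minimal polynomial:
x^2 + 8*x + 1011
Discriminant = (8)^2 - 4*(1011)
= 64 - 4044
= -3980

-3980


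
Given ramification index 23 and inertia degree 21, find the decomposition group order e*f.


|D_P| = e * f
= 23 * 21
= 483

483


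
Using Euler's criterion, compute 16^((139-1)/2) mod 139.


p = 139 is prime and the exponent is (p-1)/2 = 69, so by Euler's criterion 16^69 = (16/139) = +1 or -1 mod 139.
Compute by square-and-multiply:
  69 = 64 + 4 + 1 (binary 1000101)
  Repeated squaring mod 139: 16^1 = 16, 16^2 = 117, 16^4 = 67, 16^8 = 41, 16^16 = 13, 16^32 = 30, 16^64 = 66
  16^69 = 16^64 * 16^4 * 16^1 = 66 * 67 * 16 mod 139
    66 * 67 = 4422 = 113 mod 139
    113 * 16 = 1808 = 1 mod 139
  16^69 = 1 mod 139
Result 1: 16 is a quadratic residue mod 139.
16^69 mod 139 = 1

1


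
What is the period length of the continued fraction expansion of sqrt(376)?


Run the CF algorithm for sqrt(376).
a_0 = floor(sqrt(376)) = 19; set m_0=0, q_0=1.
Recurrence: m' = q*a - m,  q' = (d - m'^2)/q,  a' = floor((a_0 + m')/q').
  step 1: m=19, q=15, a=2
  step 2: m=11, q=17, a=1
  step 3: m=6, q=20, a=1
  step 4: m=14, q=9, a=3
  step 5: m=13, q=23, a=1
  step 6: m=10, q=12, a=2
  step 7: m=14, q=15, a=2
  step 8: m=16, q=8, a=4
  step 9: m=16, q=15, a=2
  step 10: m=14, q=12, a=2
  step 11: m=10, q=23, a=1
  step 12: m=13, q=9, a=3
  step 13: m=14, q=20, a=1
  step 14: m=6, q=17, a=1
  step 15: m=11, q=15, a=2
  step 16: m=19, q=1, a=38
a_16 = 2*a_0 = 38, so the period closes here.
sqrt(376) = [19; 2, 1, 1, 3, 1, 2, 2, 4, 2, 2, 1, 3, 1, 1, 2, 38]
Period length = 16

16


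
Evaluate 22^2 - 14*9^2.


x^2 - d*y^2
= 22^2 - 14*9^2
= 484 - 1134
= -650

-650


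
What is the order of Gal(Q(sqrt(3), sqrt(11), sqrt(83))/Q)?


The 3 square roots of distinct primes are multiplicatively independent over Q,
so [K:Q] = 2^3 and Gal(K/Q) is isomorphic to (Z/2Z)^3.
|Gal| = 2^3 = 8

8


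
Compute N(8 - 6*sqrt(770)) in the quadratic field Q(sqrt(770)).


N(a + b*sqrt(d)) = a^2 - d*b^2
= (8)^2 - (770)*(-6)^2
= 64 - 27720
= -27656

-27656


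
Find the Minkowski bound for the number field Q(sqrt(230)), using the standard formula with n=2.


d = 230, d mod 4 = 2, so disc(K) = 4d = 920; |disc(K)| = 920
Real quadratic field, so n = 2, s = r2 = 0, r1 = 2
M = (n!/n^n) * (4/pi)^s * sqrt(|disc(K)|) = (2!/2^2) * (4/pi)^0 * sqrt(920)
= 0.5 * 1.000000 * 30.331502
= 15.1658

15.1658


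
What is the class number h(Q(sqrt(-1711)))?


K = Q(sqrt(-1711)). d mod 4 = 1, so D = disc(K) = d = -1711
h(K) equals the number of primitive reduced positive-definite forms (a, b, c) = a*x^2 + b*x*y + c*y^2 with b^2 - 4ac = D,
where reduced means |b| <= a <= c, with b >= 0 whenever |b| = a or a = c, and primitive means gcd(a, b, c) = 1.
Reduced forces 3a^2 <= |D| = 1711, so 1 <= a <= 23; b must have the parity of D, and c = (b^2 - D)/(4a) must be an integer >= a.
Enumerate a = 1..23, b in [-a, a]:
  a=1: (1, 1, 428)  [1]
  a=2: (2, -1, 214), (2, 1, 214)  [2]
  a=3: none
  a=4: (4, -1, 107), (4, 1, 107)  [2]
  a=5: (5, -3, 86), (5, 3, 86)  [2]
  a=6: none
  a=7: (7, -5, 62), (7, 5, 62)  [2]
  a=8: (8, -7, 55), (8, 7, 55)  [2]
  a=9: none
  a=10: (10, -7, 44), (10, -3, 43), (10, 3, 43), (10, 7, 44)  [4]
  a=11: (11, -7, 40), (11, 7, 40)  [2]
  a=12..13: none
  a=14: (14, -9, 32), (14, -5, 31), (14, 5, 31), (14, 9, 32)  [4]
  a=15: none
  a=16: (16, -9, 28), (16, 9, 28)  [2]
  a=17..19: none
  a=20: (20, -17, 25), (20, -7, 22), (20, 7, 22), (20, 17, 25)  [4]
  a=21: none
  a=22: (22, 15, 22)  [1]
  a=23: none
Total reduced forms: 1 + 2 + 2 + 2 + 2 + 2 + 4 + 2 + 4 + 2 + 4 + 1 = 28
h = 28

28


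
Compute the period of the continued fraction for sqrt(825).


Run the CF algorithm for sqrt(825).
a_0 = floor(sqrt(825)) = 28; set m_0=0, q_0=1.
Recurrence: m' = q*a - m,  q' = (d - m'^2)/q,  a' = floor((a_0 + m')/q').
  step 1: m=28, q=41, a=1
  step 2: m=13, q=16, a=2
  step 3: m=19, q=29, a=1
  step 4: m=10, q=25, a=1
  step 5: m=15, q=24, a=1
  step 6: m=9, q=31, a=1
  step 7: m=22, q=11, a=4
  step 8: m=22, q=31, a=1
  step 9: m=9, q=24, a=1
  step 10: m=15, q=25, a=1
  step 11: m=10, q=29, a=1
  step 12: m=19, q=16, a=2
  step 13: m=13, q=41, a=1
  step 14: m=28, q=1, a=56
a_14 = 2*a_0 = 56, so the period closes here.
sqrt(825) = [28; 1, 2, 1, 1, 1, 1, 4, 1, 1, 1, 1, 2, 1, 56]
Period length = 14

14


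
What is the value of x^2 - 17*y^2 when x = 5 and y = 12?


x^2 - d*y^2
= 5^2 - 17*12^2
= 25 - 2448
= -2423

-2423


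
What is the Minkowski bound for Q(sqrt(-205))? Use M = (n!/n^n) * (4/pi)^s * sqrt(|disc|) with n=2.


d = -205, d mod 4 = 3, so disc(K) = 4d = -820; |disc(K)| = 820
Imaginary quadratic field, so n = 2, s = r2 = 1, r1 = 0
M = (n!/n^n) * (4/pi)^s * sqrt(|disc(K)|) = (2!/2^2) * (4/pi)^1 * sqrt(820)
= 0.5 * 1.273240 * 28.635642
= 18.2300

18.2300


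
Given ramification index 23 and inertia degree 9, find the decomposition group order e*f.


|D_P| = e * f
= 23 * 9
= 207

207


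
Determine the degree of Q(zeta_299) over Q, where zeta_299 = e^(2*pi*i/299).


The degree equals Euler's totient phi(299).
299 = 13 * 23
phi(299) = 264

264


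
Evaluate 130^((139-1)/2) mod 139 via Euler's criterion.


p = 139 is prime and the exponent is (p-1)/2 = 69, so by Euler's criterion 130^69 = (130/139) = +1 or -1 mod 139.
Compute by square-and-multiply:
  69 = 64 + 4 + 1 (binary 1000101)
  Repeated squaring mod 139: 130^1 = 130, 130^2 = 81, 130^4 = 28, 130^8 = 89, 130^16 = 137, 130^32 = 4, 130^64 = 16
  130^69 = 130^64 * 130^4 * 130^1 = 16 * 28 * 130 mod 139
    16 * 28 = 448 = 31 mod 139
    31 * 130 = 4030 = 138 mod 139
  130^69 = 138 mod 139
Result 138 = p - 1 = -1 mod 139: 130 is a quadratic non-residue mod 139. As a residue in [0, p-1] the value is 138.
130^69 mod 139 = 138

138


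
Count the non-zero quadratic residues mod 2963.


For prime p, the number of non-zero quadratic residues is (p-1)/2.
= (2963-1)/2
= 1481

1481


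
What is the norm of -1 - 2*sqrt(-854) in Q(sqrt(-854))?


N(a + b*sqrt(d)) = a^2 - d*b^2
= (-1)^2 - (-854)*(-2)^2
= 1 + 3416
= 3417

3417


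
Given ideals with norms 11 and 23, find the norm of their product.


N(IJ) = N(I) * N(J)
= 11 * 23
= 253

253


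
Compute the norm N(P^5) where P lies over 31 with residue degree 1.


N(P^a) = p^(a*f)
= 31^(5*1)
= 31^5
= 28629151

28629151


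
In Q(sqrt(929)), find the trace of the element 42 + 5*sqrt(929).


Tr(a + b*sqrt(d)) = (a + b*sqrt(d)) + (a - b*sqrt(d)) = 2a
= 2 * (42)
= 84

84


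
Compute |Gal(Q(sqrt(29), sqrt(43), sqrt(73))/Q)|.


The 3 square roots of distinct primes are multiplicatively independent over Q,
so [K:Q] = 2^3 and Gal(K/Q) is isomorphic to (Z/2Z)^3.
|Gal| = 2^3 = 8

8


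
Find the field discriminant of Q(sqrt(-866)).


For K = Q(sqrt(d)) with d squarefree: disc(K) = d if d = 1 mod 4, and disc(K) = 4d if d = 2 or 3 mod 4.
Here d = -866, and d mod 4 = 2.
d = 2 mod 4, not 1 (O_K = Z[sqrt(d)]), so disc(K) = 4d = 4 * (-866) = -3464

-3464


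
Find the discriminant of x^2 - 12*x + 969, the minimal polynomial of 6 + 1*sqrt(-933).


The element 6 + 1*sqrt(-933) has minimal polynomial:
x^2 - 12*x + 969
Discriminant = (-12)^2 - 4*(969)
= 144 - 3876
= -3732

-3732


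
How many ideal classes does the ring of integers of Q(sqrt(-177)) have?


K = Q(sqrt(-177)). d mod 4 = 3, so D = disc(K) = 4d = -708
h(K) equals the number of primitive reduced positive-definite forms (a, b, c) = a*x^2 + b*x*y + c*y^2 with b^2 - 4ac = D,
where reduced means |b| <= a <= c, with b >= 0 whenever |b| = a or a = c, and primitive means gcd(a, b, c) = 1.
Reduced forces 3a^2 <= |D| = 708, so 1 <= a <= 15; b must have the parity of D, and c = (b^2 - D)/(4a) must be an integer >= a.
Enumerate a = 1..15, b in [-a, a]:
  a=1: (1, 0, 177)  [1]
  a=2: (2, 2, 89)  [1]
  a=3: (3, 0, 59)  [1]
  a=4..5: none
  a=6: (6, 6, 31)  [1]
  a=7..15: none
Total reduced forms: 1 + 1 + 1 + 1 = 4
h = 4

4


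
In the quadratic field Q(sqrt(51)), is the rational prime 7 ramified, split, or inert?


K = Q(sqrt(51)). Since d mod 4 = 3, disc(K) = 204.
Check p | disc: 204 mod 7 = 1.
p does not divide disc. Compute Legendre symbol (d/p):
2^((7-1)/2) mod 7 = 1
(d/p) = 1, so p splits: (p) = P*P' with e=1, f=1, g=2.
Therefore p is split.

split


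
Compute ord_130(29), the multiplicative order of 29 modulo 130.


We want ord_130(29), the smallest k >= 1 with 29^k = 1 mod 130.
n = 130 = 2 * 5 * 13, phi(130) = 48; the order divides phi(n).
Divisors of 48: 1, 2, 3, 4, 6, 8, 12, 16, 24, 48
Repeated squaring mod 130: 29^1 = 29, 29^2 = 61, 29^4 = 81, 29^8 = 61, 29^16 = 81, 29^32 = 61
Test divisors in increasing order:
  k=1: 29^1 = 29 mod 130
  k=2: 29^2 = 61 mod 130
  k=3: 29^3 = 61 * 29 = 79 mod 130
  k=4: 29^4 = 81 mod 130
  k=6: 29^6 = 81 * 61 = 1 mod 130  <- first divisor giving 1
Order = 6

6


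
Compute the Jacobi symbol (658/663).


Compute (658/663) via quadratic reciprocity:
  pull out 2: (2/663) = +1  (since 663 mod 8 = 7)
  reciprocity: (329/663) -> +(663/329)
  reduce: (5/329)
  reciprocity: (5/329) -> +(329/5)
  reduce: (4/5)
  pull out 2: (2/5) = -1  (since 5 mod 8 = 5)
  pull out 2: (2/5) = -1  (since 5 mod 8 = 5)
  (1/5) = 1
Product of signs = 1

1


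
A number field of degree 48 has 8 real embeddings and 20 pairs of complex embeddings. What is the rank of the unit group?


By Dirichlet's unit theorem:
rank = r1 + r2 - 1
= 8 + 20 - 1
= 27

27


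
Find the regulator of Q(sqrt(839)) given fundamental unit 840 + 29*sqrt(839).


epsilon = 840 + 29*sqrt(839)
= 1679.9994
R = ln(1679.9994)
= 7.4265

7.4265


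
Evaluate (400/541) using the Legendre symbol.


p = 541 is prime, so compute (400/541) with the reciprocity algorithm (Jacobi-symbol steps: pull out 2s via (2/n), flip via reciprocity, reduce):
  pull out 2: (2/541) = -1  (since 541 mod 8 = 5)
  pull out 2: (2/541) = -1  (since 541 mod 8 = 5)
  pull out 2: (2/541) = -1  (since 541 mod 8 = 5)
  pull out 2: (2/541) = -1  (since 541 mod 8 = 5)
  reciprocity: (25/541) -> +(541/25)
  reduce: (16/25)
  pull out 2: (2/25) = +1  (since 25 mod 8 = 1)
  pull out 2: (2/25) = +1  (since 25 mod 8 = 1)
  pull out 2: (2/25) = +1  (since 25 mod 8 = 1)
  pull out 2: (2/25) = +1  (since 25 mod 8 = 1)
  (1/25) = 1
Product of signs = 1
(400/541) = 1

1


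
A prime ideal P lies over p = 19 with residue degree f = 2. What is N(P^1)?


N(P^a) = p^(a*f)
= 19^(1*2)
= 19^2
= 361

361


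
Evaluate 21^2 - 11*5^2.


x^2 - d*y^2
= 21^2 - 11*5^2
= 441 - 275
= 166

166


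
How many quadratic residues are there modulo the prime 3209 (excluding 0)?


For prime p, the number of non-zero quadratic residues is (p-1)/2.
= (3209-1)/2
= 1604

1604


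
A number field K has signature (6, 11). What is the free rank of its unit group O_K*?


By Dirichlet's unit theorem:
rank = r1 + r2 - 1
= 6 + 11 - 1
= 16

16


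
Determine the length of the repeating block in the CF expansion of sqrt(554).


Run the CF algorithm for sqrt(554).
a_0 = floor(sqrt(554)) = 23; set m_0=0, q_0=1.
Recurrence: m' = q*a - m,  q' = (d - m'^2)/q,  a' = floor((a_0 + m')/q').
  step 1: m=23, q=25, a=1
  step 2: m=2, q=22, a=1
  step 3: m=20, q=7, a=6
  step 4: m=22, q=10, a=4
  step 5: m=18, q=23, a=1
  step 6: m=5, q=23, a=1
  step 7: m=18, q=10, a=4
  step 8: m=22, q=7, a=6
  step 9: m=20, q=22, a=1
  step 10: m=2, q=25, a=1
  step 11: m=23, q=1, a=46
a_11 = 2*a_0 = 46, so the period closes here.
sqrt(554) = [23; 1, 1, 6, 4, 1, 1, 4, 6, 1, 1, 46]
Period length = 11

11


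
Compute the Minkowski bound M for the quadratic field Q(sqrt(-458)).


d = -458, d mod 4 = 2, so disc(K) = 4d = -1832; |disc(K)| = 1832
Imaginary quadratic field, so n = 2, s = r2 = 1, r1 = 0
M = (n!/n^n) * (4/pi)^s * sqrt(|disc(K)|) = (2!/2^2) * (4/pi)^1 * sqrt(1832)
= 0.5 * 1.273240 * 42.801869
= 27.2485

27.2485


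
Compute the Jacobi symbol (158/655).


Compute (158/655) via quadratic reciprocity:
  pull out 2: (2/655) = +1  (since 655 mod 8 = 7)
  reciprocity: (79/655) -> -(655/79)
  reduce: (23/79)
  reciprocity: (23/79) -> -(79/23)
  reduce: (10/23)
  pull out 2: (2/23) = +1  (since 23 mod 8 = 7)
  reciprocity: (5/23) -> +(23/5)
  reduce: (3/5)
  reciprocity: (3/5) -> +(5/3)
  reduce: (2/3)
  pull out 2: (2/3) = -1  (since 3 mod 8 = 3)
  (1/3) = 1
Product of signs = -1

-1


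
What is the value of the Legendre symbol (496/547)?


p = 547 is prime, so compute (496/547) with the reciprocity algorithm (Jacobi-symbol steps: pull out 2s via (2/n), flip via reciprocity, reduce):
  pull out 2: (2/547) = -1  (since 547 mod 8 = 3)
  pull out 2: (2/547) = -1  (since 547 mod 8 = 3)
  pull out 2: (2/547) = -1  (since 547 mod 8 = 3)
  pull out 2: (2/547) = -1  (since 547 mod 8 = 3)
  reciprocity: (31/547) -> -(547/31)
  reduce: (20/31)
  pull out 2: (2/31) = +1  (since 31 mod 8 = 7)
  pull out 2: (2/31) = +1  (since 31 mod 8 = 7)
  reciprocity: (5/31) -> +(31/5)
  reduce: (1/5)
  (1/5) = 1
Product of signs = -1
(496/547) = -1

-1


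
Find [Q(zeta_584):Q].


The degree equals Euler's totient phi(584).
584 = 2^3 * 73
phi(584) = 288

288


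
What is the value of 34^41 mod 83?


p = 83 is prime and the exponent is (p-1)/2 = 41, so by Euler's criterion 34^41 = (34/83) = +1 or -1 mod 83.
Compute by square-and-multiply:
  41 = 32 + 8 + 1 (binary 101001)
  Repeated squaring mod 83: 34^1 = 34, 34^2 = 77, 34^4 = 36, 34^8 = 51, 34^16 = 28, 34^32 = 37
  34^41 = 34^32 * 34^8 * 34^1 = 37 * 51 * 34 mod 83
    37 * 51 = 1887 = 61 mod 83
    61 * 34 = 2074 = 82 mod 83
  34^41 = 82 mod 83
Result 82 = p - 1 = -1 mod 83: 34 is a quadratic non-residue mod 83. As a residue in [0, p-1] the value is 82.
34^41 mod 83 = 82

82


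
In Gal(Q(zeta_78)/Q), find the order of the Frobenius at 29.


The Frobenius at p in Gal(Q(zeta_n)/Q) = (Z/nZ)* is the class of p, so its order is ord_78(29), the smallest k >= 1 with 29^k = 1 mod 78.
n = 78 = 2 * 3 * 13, phi(78) = 24; the order divides phi(n).
Divisors of 24: 1, 2, 3, 4, 6, 8, 12, 24
Repeated squaring mod 78: 29^1 = 29, 29^2 = 61, 29^4 = 55, 29^8 = 61, 29^16 = 55
Test divisors in increasing order:
  k=1: 29^1 = 29 mod 78
  k=2: 29^2 = 61 mod 78
  k=3: 29^3 = 61 * 29 = 53 mod 78
  k=4: 29^4 = 55 mod 78
  k=6: 29^6 = 55 * 61 = 1 mod 78  <- first divisor giving 1
Order = 6

6


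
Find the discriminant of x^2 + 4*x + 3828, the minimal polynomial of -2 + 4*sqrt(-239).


The element -2 + 4*sqrt(-239) has minimal polynomial:
x^2 + 4*x + 3828
Discriminant = (4)^2 - 4*(3828)
= 16 - 15312
= -15296

-15296
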